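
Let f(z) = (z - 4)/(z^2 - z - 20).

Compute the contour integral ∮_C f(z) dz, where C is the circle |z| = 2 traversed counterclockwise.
0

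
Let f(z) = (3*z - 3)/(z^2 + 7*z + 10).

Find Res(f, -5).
Write f(z) = P(z)/Q(z) with P(z) = 3*z - 3 and Q(z) = z^2 + 7*z + 10.
The denominator factors as Q(z) = (z + 2)*(z + 5), so z = -5 is a simple zero of Q and P is analytic there; z = -5 is therefore a simple pole and
  Res(f, z₀) = P(z₀)/Q'(z₀).

Q'(z) = 2*z + 7, so Q'(-5) = -3.
P(-5) = -18.

Res(f, -5) = (-18)/(-3) = 6

Final answer: 6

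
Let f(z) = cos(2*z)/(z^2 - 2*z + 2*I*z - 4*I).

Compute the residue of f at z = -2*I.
Write f(z) = P(z)/Q(z) with P(z) = cos(2*z) and Q(z) = z^2 - 2*z + 2*I*z - 4*I.
The denominator factors as Q(z) = (z - 2)*(z + 2*I), so z = -2*I is a simple zero of Q and P is analytic there; z = -2*I is therefore a simple pole and
  Res(f, z₀) = P(z₀)/Q'(z₀).

Q'(z) = 2*z - 2 + 2*I, so Q'(-2*I) = -2 - 2*I.
P(-2*I) = cosh(4).

Res(f, -2*I) = (cosh(4))/(-2 - 2*I) = (-1/4 + I/4)*cosh(4)

Final answer: (-1/4 + I/4)*cosh(4)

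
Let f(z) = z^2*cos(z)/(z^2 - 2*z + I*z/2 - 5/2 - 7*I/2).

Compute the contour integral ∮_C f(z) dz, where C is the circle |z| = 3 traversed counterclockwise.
pi*(64/73 - 24*I/73)*cos(1 + I)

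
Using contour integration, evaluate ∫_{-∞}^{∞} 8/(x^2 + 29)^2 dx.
4*sqrt(29)*pi/841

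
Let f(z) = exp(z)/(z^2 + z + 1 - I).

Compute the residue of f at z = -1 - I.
Write f(z) = P(z)/Q(z) with P(z) = exp(z) and Q(z) = z^2 + z + 1 - I.
The denominator factors as Q(z) = (z - I)*(z + 1 + I), so z = -1 - I is a simple zero of Q and P is analytic there; z = -1 - I is therefore a simple pole and
  Res(f, z₀) = P(z₀)/Q'(z₀).

Q'(z) = 2*z + 1, so Q'(-1 - I) = -1 - 2*I.
P(-1 - I) = exp(-1 - I).

Res(f, -1 - I) = (exp(-1 - I))/(-1 - 2*I) = (-1/5 + 2*I/5)*exp(-1 - I)

Final answer: (-1/5 + 2*I/5)*exp(-1 - I)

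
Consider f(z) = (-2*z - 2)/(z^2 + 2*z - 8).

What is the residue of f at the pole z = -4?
Write f(z) = P(z)/Q(z) with P(z) = -2*z - 2 and Q(z) = z^2 + 2*z - 8.
The denominator factors as Q(z) = (z - 2)*(z + 4), so z = -4 is a simple zero of Q and P is analytic there; z = -4 is therefore a simple pole and
  Res(f, z₀) = P(z₀)/Q'(z₀).

Q'(z) = 2*z + 2, so Q'(-4) = -6.
P(-4) = 6.

Res(f, -4) = (6)/(-6) = -1

Final answer: -1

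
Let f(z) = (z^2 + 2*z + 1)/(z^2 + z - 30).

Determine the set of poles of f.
The singularities of f are the zeros of the denominator. Factoring,
  z^2 + z - 30 = (z + 6)*(z - 5)
so the candidates are z = -6, z = 5.

Check the numerator P(z) = z^2 + 2*z + 1 at each one:
  P(-6) = 25 ≠ 0, so z = -6 is a (simple) pole.
  P(5) = 36 ≠ 0, so z = 5 is a (simple) pole.

Poles of f: {-6, 5}

Final answer: {-6, 5}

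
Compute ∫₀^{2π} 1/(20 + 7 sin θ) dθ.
Call the integral J. The integrand is 2π-periodic and we integrate over a full period, so shifting θ does not change the value (θ → θ + π/2 turns sin θ into cos θ). Hence
  J = ∫₀^{2π} dθ/(20 + 7 cos θ).
Put z = e^{iθ}: then cos θ = (z + 1/z)/2, dθ = dz/(iz), and z runs once counterclockwise around |z| = 1:
  J = ∮_{|z|=1} 1/(20 + 7*(z + 1/z)/2) · dz/(iz) = (2/i) ∮_{|z|=1} dz/(7*z^2 + 40*z + 7).
The roots of 7*z^2 + 40*z + 7 are z = (-20 ± sqrt(20^2 - 7^2))/7, with sqrt(351) = 3*sqrt(39); their product is 1, so only z₊ = -20/7 + 3*sqrt(39)/7 lies inside the unit circle (z₋ = -20/7 - 3*sqrt(39)/7 lies outside).
z₊ is a simple zero of q(z) = 7*z^2 + 40*z + 7, so Res(1/q, z₊) = 1/q'(z₊) with q'(z) = 14*z + 40; and q'(z₊) = 7*(z₊ - z₋) = 6*sqrt(39).
Therefore J = (2/i) · 2πi · 1/(6*sqrt(39)) = 2*pi/(3*sqrt(39)) = 2*sqrt(39)*pi/117

Final answer: 2*sqrt(39)*pi/117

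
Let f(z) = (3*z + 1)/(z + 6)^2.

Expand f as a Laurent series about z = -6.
Put w = z - (-6), i.e. z = w - 6. The denominator is w^2, so it suffices to rewrite the numerator in powers of w.

P(z) = 3*z + 1
P(w - 6) = -17 + 3*w

Dividing each term by w^2:
  f = -17/w^2 + 3/w

Substituting back w = z + 6:
  f(z) = -17/(z + 6)^2 + 3/(z + 6)

The series is finite because the numerator is a polynomial; the negative powers form the principal part, and the coefficient of 1/(z + 6) gives Res(f, -6) = 3.

Final answer: -17/(z + 6)^2 + 3/(z + 6)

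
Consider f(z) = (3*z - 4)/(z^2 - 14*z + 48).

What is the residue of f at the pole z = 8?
Write f(z) = P(z)/Q(z) with P(z) = 3*z - 4 and Q(z) = z^2 - 14*z + 48.
The denominator factors as Q(z) = (z - 6)*(z - 8), so z = 8 is a simple zero of Q and P is analytic there; z = 8 is therefore a simple pole and
  Res(f, z₀) = P(z₀)/Q'(z₀).

Q'(z) = 2*z - 14, so Q'(8) = 2.
P(8) = 20.

Res(f, 8) = (20)/(2) = 10

Final answer: 10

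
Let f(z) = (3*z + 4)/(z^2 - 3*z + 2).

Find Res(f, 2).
Write f(z) = P(z)/Q(z) with P(z) = 3*z + 4 and Q(z) = z^2 - 3*z + 2.
The denominator factors as Q(z) = (z - 2)*(z - 1), so z = 2 is a simple zero of Q and P is analytic there; z = 2 is therefore a simple pole and
  Res(f, z₀) = P(z₀)/Q'(z₀).

Q'(z) = 2*z - 3, so Q'(2) = 1.
P(2) = 10.

Res(f, 2) = (10)/(1) = 10

Final answer: 10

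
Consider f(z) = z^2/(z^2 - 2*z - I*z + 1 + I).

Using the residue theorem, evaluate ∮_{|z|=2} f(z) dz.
By the residue theorem, ∮_C f(z) dz = 2πi · (sum of the residues of f at the poles inside |z| = 2).

The denominator factors as (z - 1)*(z - 1 - I), so the singularities of f are simple poles at z = 1, z = 1 + I.
  |1|² = 1 < 4 = 2², so this pole is inside the contour.
  |1 + I|² = 2 < 4 = 2², so this pole is inside the contour.

With P(z) = z^2 and Q(z) = z^2 - 2*z - I*z + 1 + I, each pole is simple, so Res(f, z₀) = P(z₀)/Q'(z₀) with Q'(z) = 2*z - 2 - I.
  Res(f, 1) = P(1)/Q'(1) = (1)/(-I) = I
  Res(f, 1 + I) = P(1 + I)/Q'(1 + I) = (2*I)/(I) = 2

Sum of residues inside C: 2 + I
∮_C f(z) dz = 2πi · (2 + I) = pi*(-2 + 4*I)

Final answer: pi*(-2 + 4*I)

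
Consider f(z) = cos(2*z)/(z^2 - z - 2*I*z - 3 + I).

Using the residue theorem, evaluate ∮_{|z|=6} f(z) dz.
2*I*pi*cos(4 + 2*I)/3 - 2*I*pi*cos(2 - 2*I)/3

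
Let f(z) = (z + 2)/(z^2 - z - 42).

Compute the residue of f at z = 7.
Write f(z) = P(z)/Q(z) with P(z) = z + 2 and Q(z) = z^2 - z - 42.
The denominator factors as Q(z) = (z + 6)*(z - 7), so z = 7 is a simple zero of Q and P is analytic there; z = 7 is therefore a simple pole and
  Res(f, z₀) = P(z₀)/Q'(z₀).

Q'(z) = 2*z - 1, so Q'(7) = 13.
P(7) = 9.

Res(f, 7) = (9)/(13) = 9/13

Final answer: 9/13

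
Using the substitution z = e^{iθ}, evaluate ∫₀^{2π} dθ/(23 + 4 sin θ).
Call the integral J. The integrand is 2π-periodic and we integrate over a full period, so shifting θ does not change the value (θ → θ + π/2 turns sin θ into cos θ). Hence
  J = ∫₀^{2π} dθ/(23 + 4 cos θ).
Put z = e^{iθ}: then cos θ = (z + 1/z)/2, dθ = dz/(iz), and z runs once counterclockwise around |z| = 1:
  J = ∮_{|z|=1} 1/(23 + 4*(z + 1/z)/2) · dz/(iz) = (2/i) ∮_{|z|=1} dz/(4*z^2 + 46*z + 4).
The roots of 4*z^2 + 46*z + 4 are z = (-23 ± sqrt(23^2 - 4^2))/4, with sqrt(513) = 3*sqrt(57); their product is 1, so only z₊ = -23/4 + 3*sqrt(57)/4 lies inside the unit circle (z₋ = -23/4 - 3*sqrt(57)/4 lies outside).
z₊ is a simple zero of q(z) = 4*z^2 + 46*z + 4, so Res(1/q, z₊) = 1/q'(z₊) with q'(z) = 8*z + 46; and q'(z₊) = 4*(z₊ - z₋) = 6*sqrt(57).
Therefore J = (2/i) · 2πi · 1/(6*sqrt(57)) = 2*pi/(3*sqrt(57)) = 2*sqrt(57)*pi/171

Final answer: 2*sqrt(57)*pi/171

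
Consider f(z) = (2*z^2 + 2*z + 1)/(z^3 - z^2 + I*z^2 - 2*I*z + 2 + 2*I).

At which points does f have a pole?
The singularities of f are the zeros of the denominator. Factoring,
  z^3 - z^2 + I*z^2 - 2*I*z + 2 + 2*I = (z - 1 + I)*(z - 1 - I)*(z + 1 + I)
so the candidates are z = 1 - I, z = 1 + I, z = -1 - I.

Check the numerator P(z) = 2*z^2 + 2*z + 1 at each one:
  P(1 - I) = 3 - 6*I ≠ 0, so z = 1 - I is a (simple) pole.
  P(1 + I) = 3 + 6*I ≠ 0, so z = 1 + I is a (simple) pole.
  P(-1 - I) = -1 + 2*I ≠ 0, so z = -1 - I is a (simple) pole.

Poles of f: {-1 - I, 1 - I, 1 + I}

Final answer: {-1 - I, 1 - I, 1 + I}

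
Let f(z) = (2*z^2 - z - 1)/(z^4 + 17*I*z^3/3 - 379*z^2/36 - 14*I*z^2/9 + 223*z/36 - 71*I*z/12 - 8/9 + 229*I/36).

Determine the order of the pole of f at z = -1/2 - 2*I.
Factor the denominator:
  z^4 + 17*I*z^3/3 - 379*z^2/36 - 14*I*z^2/9 + 223*z/36 - 71*I*z/12 - 8/9 + 229*I/36 = (z + 1/2 + 2*I)^2*(z - 2/3 - I/3)*(z - 1/3 + 2*I)

The numerator P(z) = 2*z^2 - z - 1 has P(-1/2 - 2*I) = -8 + 6*I ≠ 0, so no factor of (z + 1/2 + 2*I) cancels.
Near z = -1/2 - 2*I we can therefore write f(z) = g(z)/(z + 1/2 + 2*I)^2 with g analytic at -1/2 - 2*I and g(-1/2 - 2*I) ≠ 0 (g is the numerator divided by the remaining denominator factors).

Hence z = -1/2 - 2*I is a pole of order 2.

Final answer: 2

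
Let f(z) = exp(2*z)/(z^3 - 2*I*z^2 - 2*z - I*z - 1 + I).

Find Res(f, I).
Write f(z) = P(z)/Q(z) with P(z) = exp(2*z) and Q(z) = z^3 - 2*I*z^2 - 2*z - I*z - 1 + I.
The denominator factors as Q(z) = (z - 1 - I)*(z - I)*(z + 1), so z = I is a simple zero of Q and P is analytic there; z = I is therefore a simple pole and
  Res(f, z₀) = P(z₀)/Q'(z₀).

Q'(z) = 3*z^2 - 4*I*z - 2 - I, so Q'(I) = -1 - I.
P(I) = exp(2*I).

Res(f, I) = (exp(2*I))/(-1 - I) = (-1/2 + I/2)*exp(2*I)

Final answer: (-1/2 + I/2)*exp(2*I)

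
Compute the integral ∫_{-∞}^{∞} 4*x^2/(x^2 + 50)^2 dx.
sqrt(2)*pi/5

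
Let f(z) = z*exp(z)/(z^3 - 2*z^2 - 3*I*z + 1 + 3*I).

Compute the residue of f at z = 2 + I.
Write f(z) = P(z)/Q(z) with P(z) = z*exp(z) and Q(z) = z^3 - 2*z^2 - 3*I*z + 1 + 3*I.
The denominator factors as Q(z) = (z - 1)*(z + 1 + I)*(z - 2 - I), so z = 2 + I is a simple zero of Q and P is analytic there; z = 2 + I is therefore a simple pole and
  Res(f, z₀) = P(z₀)/Q'(z₀).

Q'(z) = 3*z^2 - 4*z - 3*I, so Q'(2 + I) = 1 + 5*I.
P(2 + I) = (2 + I)*exp(2 + I).

Res(f, 2 + I) = ((2 + I)*exp(2 + I))/(1 + 5*I) = (7/26 - 9*I/26)*exp(2 + I)

Final answer: (7/26 - 9*I/26)*exp(2 + I)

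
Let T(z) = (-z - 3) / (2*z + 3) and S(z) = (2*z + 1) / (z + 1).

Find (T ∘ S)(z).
(T ∘ S)(z) = T(S(z)) = ((-1)*S(z) + (-3))/((2)*S(z) + (3)). Multiply numerator and denominator by z + 1:
  numerator:   (-1)*(2*z + 1) + (-3)*(z + 1) = -5*z - 4
  denominator: (2)*(2*z + 1) + (3)*(z + 1) = 7*z + 5
(T ∘ S)(z) = (-5*z - 4)/(7*z + 5)

Final answer: (-5*z - 4)/(7*z + 5)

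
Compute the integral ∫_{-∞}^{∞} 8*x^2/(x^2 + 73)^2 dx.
Let f(z) = 8*z^2/(z^2 + 73)^2. The denominator has no real zeros and deg Q - deg P = 2 ≥ 2, so the integral of f over the upper semicircle |z| = R tends to 0 as R → ∞. Closing the contour in the upper half-plane,
  ∫_{-∞}^{∞} f(x) dx = 2πi · Σ Res(f, z_k)  over the poles with Im z_k > 0.

Zeros of the denominator: z^2 + 73 = 0 gives z = ±sqrt(73)*I.
Upper half-plane: z = sqrt(73)*I (a pole of order 2).

Write f(z) = g(z)/(z - sqrt(73)*I)^2 with g(z) = 8*z^2/(z + sqrt(73)*I)^2. For a double pole, Res(f, z₀) = g'(z₀):
  g'(z) = 16*sqrt(73)*I*z/(z + sqrt(73)*I)^3
  Res(f, sqrt(73)*I) = g'(sqrt(73)*I) = -2*sqrt(73)*I/73

∫_{-∞}^{∞} f(x) dx = 2πi · (-2*sqrt(73)*I/73) = 4*sqrt(73)*pi/73

Final answer: 4*sqrt(73)*pi/73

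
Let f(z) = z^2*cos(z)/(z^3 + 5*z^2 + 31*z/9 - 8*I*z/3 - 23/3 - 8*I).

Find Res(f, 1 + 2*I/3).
Write f(z) = P(z)/Q(z) with P(z) = z^2*cos(z) and Q(z) = z^3 + 5*z^2 + 31*z/9 - 8*I*z/3 - 23/3 - 8*I.
The denominator factors as Q(z) = (z + 3)*(z + 3 + 2*I/3)*(z - 1 - 2*I/3), so z = 1 + 2*I/3 is a simple zero of Q and P is analytic there; z = 1 + 2*I/3 is therefore a simple pole and
  Res(f, z₀) = P(z₀)/Q'(z₀).

Q'(z) = 3*z^2 + 10*z + 31/9 - 8*I/3, so Q'(1 + 2*I/3) = 136/9 + 8*I.
P(1 + 2*I/3) = (5/9 + 4*I/3)*cos(1 + 2*I/3).

Res(f, 1 + 2*I/3) = ((5/9 + 4*I/3)*cos(1 + 2*I/3))/(136/9 + 8*I) = (193/2960 + 159*I/2960)*cos(1 + 2*I/3)

Final answer: (193/2960 + 159*I/2960)*cos(1 + 2*I/3)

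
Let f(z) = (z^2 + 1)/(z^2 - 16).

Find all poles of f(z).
The singularities of f are the zeros of the denominator. Factoring,
  z^2 - 16 = (z + 4)*(z - 4)
so the candidates are z = -4, z = 4.

Check the numerator P(z) = z^2 + 1 at each one:
  P(-4) = 17 ≠ 0, so z = -4 is a (simple) pole.
  P(4) = 17 ≠ 0, so z = 4 is a (simple) pole.

Poles of f: {-4, 4}

Final answer: {-4, 4}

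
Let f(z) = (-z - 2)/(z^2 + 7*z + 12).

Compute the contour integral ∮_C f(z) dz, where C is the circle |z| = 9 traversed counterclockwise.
By the residue theorem, ∮_C f(z) dz = 2πi · (sum of the residues of f at the poles inside |z| = 9).

The denominator factors as (z + 3)*(z + 4), so the singularities of f are simple poles at z = -3, z = -4.
  |-3|² = 9 < 81 = 9², so this pole is inside the contour.
  |-4|² = 16 < 81 = 9², so this pole is inside the contour.

With P(z) = -z - 2 and Q(z) = z^2 + 7*z + 12, each pole is simple, so Res(f, z₀) = P(z₀)/Q'(z₀) with Q'(z) = 2*z + 7.
  Res(f, -3) = P(-3)/Q'(-3) = (1)/(1) = 1
  Res(f, -4) = P(-4)/Q'(-4) = (2)/(-1) = -2

Sum of residues inside C: -1
∮_C f(z) dz = 2πi · (-1) = -2*I*pi

Final answer: -2*I*pi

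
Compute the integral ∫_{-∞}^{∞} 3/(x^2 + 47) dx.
3*sqrt(47)*pi/47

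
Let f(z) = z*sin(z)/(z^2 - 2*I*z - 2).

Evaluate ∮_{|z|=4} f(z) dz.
By the residue theorem, ∮_C f(z) dz = 2πi · (sum of the residues of f at the poles inside |z| = 4).

The denominator factors as (z + 1 - I)*(z - 1 - I), so the singularities of f are simple poles at z = -1 + I, z = 1 + I.
  |-1 + I|² = 2 < 16 = 4², so this pole is inside the contour.
  |1 + I|² = 2 < 16 = 4², so this pole is inside the contour.

With P(z) = z*sin(z) and Q(z) = z^2 - 2*I*z - 2, each pole is simple, so Res(f, z₀) = P(z₀)/Q'(z₀) with Q'(z) = 2*z - 2*I.
  Res(f, -1 + I) = P(-1 + I)/Q'(-1 + I) = ((1 - I)*sin(1 - I))/(-2) = (-1/2 + I/2)*sin(1 - I)
  Res(f, 1 + I) = P(1 + I)/Q'(1 + I) = ((1 + I)*sin(1 + I))/(2) = (1/2 + I/2)*sin(1 + I)

Sum of residues inside C: (-1/2 + I/2)*sin(1 - I) + (1/2 + I/2)*sin(1 + I)
∮_C f(z) dz = 2πi · ((-1/2 + I/2)*sin(1 - I) + (1/2 + I/2)*sin(1 + I)) = pi*(-1 - I)*sin(1 - I) + pi*(-1 + I)*sin(1 + I)

Final answer: pi*(-1 - I)*sin(1 - I) + pi*(-1 + I)*sin(1 + I)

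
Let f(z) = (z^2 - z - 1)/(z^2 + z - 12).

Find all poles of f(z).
The singularities of f are the zeros of the denominator. Factoring,
  z^2 + z - 12 = (z + 4)*(z - 3)
so the candidates are z = -4, z = 3.

Check the numerator P(z) = z^2 - z - 1 at each one:
  P(-4) = 19 ≠ 0, so z = -4 is a (simple) pole.
  P(3) = 5 ≠ 0, so z = 3 is a (simple) pole.

Poles of f: {-4, 3}

Final answer: {-4, 3}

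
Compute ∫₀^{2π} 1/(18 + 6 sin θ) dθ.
sqrt(2)*pi/12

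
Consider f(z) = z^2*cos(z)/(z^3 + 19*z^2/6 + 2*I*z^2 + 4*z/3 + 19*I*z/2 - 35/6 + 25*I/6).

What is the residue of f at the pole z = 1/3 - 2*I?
Write f(z) = P(z)/Q(z) with P(z) = z^2*cos(z) and Q(z) = z^3 + 19*z^2/6 + 2*I*z^2 + 4*z/3 + 19*I*z/2 - 35/6 + 25*I/6.
The denominator factors as Q(z) = (z + 3 - I)*(z - 1/3 + 2*I)*(z + 1/2 + I), so z = 1/3 - 2*I is a simple zero of Q and P is analytic there; z = 1/3 - 2*I is therefore a simple pole and
  Res(f, z₀) = P(z₀)/Q'(z₀).

Q'(z) = 3*z^2 + 19*z/3 + 4*I*z + 4/3 + 19*I/2, so Q'(1/3 - 2*I) = -2/9 - 35*I/6.
P(1/3 - 2*I) = (-35/9 - 4*I/3)*cos(1/3 - 2*I).

Res(f, 1/3 - 2*I) = ((-35/9 - 4*I/3)*cos(1/3 - 2*I))/(-2/9 - 35*I/6) = (2800/11041 - 7254*I/11041)*cos(1/3 - 2*I)

Final answer: (2800/11041 - 7254*I/11041)*cos(1/3 - 2*I)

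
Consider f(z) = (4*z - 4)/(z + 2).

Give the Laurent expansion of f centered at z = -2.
-12/(z + 2) + 4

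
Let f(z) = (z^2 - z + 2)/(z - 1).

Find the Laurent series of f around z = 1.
2/(z - 1) + 1 + (z - 1)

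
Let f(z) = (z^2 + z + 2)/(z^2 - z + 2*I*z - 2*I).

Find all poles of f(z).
The singularities of f are the zeros of the denominator. Factoring,
  z^2 - z + 2*I*z - 2*I = (z + 2*I)*(z - 1)
so the candidates are z = -2*I, z = 1.

Check the numerator P(z) = z^2 + z + 2 at each one:
  P(-2*I) = -2 - 2*I ≠ 0, so z = -2*I is a (simple) pole.
  P(1) = 4 ≠ 0, so z = 1 is a (simple) pole.

Poles of f: {-2*I, 1}

Final answer: {-2*I, 1}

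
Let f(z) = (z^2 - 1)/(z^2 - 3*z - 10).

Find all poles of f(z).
The singularities of f are the zeros of the denominator. Factoring,
  z^2 - 3*z - 10 = (z + 2)*(z - 5)
so the candidates are z = -2, z = 5.

Check the numerator P(z) = z^2 - 1 at each one:
  P(-2) = 3 ≠ 0, so z = -2 is a (simple) pole.
  P(5) = 24 ≠ 0, so z = 5 is a (simple) pole.

Poles of f: {-2, 5}

Final answer: {-2, 5}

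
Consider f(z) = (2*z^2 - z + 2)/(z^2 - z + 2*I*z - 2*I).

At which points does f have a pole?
The singularities of f are the zeros of the denominator. Factoring,
  z^2 - z + 2*I*z - 2*I = (z - 1)*(z + 2*I)
so the candidates are z = 1, z = -2*I.

Check the numerator P(z) = 2*z^2 - z + 2 at each one:
  P(1) = 3 ≠ 0, so z = 1 is a (simple) pole.
  P(-2*I) = -6 + 2*I ≠ 0, so z = -2*I is a (simple) pole.

Poles of f: {-2*I, 1}

Final answer: {-2*I, 1}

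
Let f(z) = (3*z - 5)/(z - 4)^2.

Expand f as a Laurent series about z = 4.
Put w = z - (4), i.e. z = w + 4. The denominator is w^2, so it suffices to rewrite the numerator in powers of w.

P(z) = 3*z - 5
P(w + 4) = 7 + 3*w

Dividing each term by w^2:
  f = 7/w^2 + 3/w

Substituting back w = z - 4:
  f(z) = 7/(z - 4)^2 + 3/(z - 4)

The series is finite because the numerator is a polynomial; the negative powers form the principal part, and the coefficient of 1/(z - 4) gives Res(f, 4) = 3.

Final answer: 7/(z - 4)^2 + 3/(z - 4)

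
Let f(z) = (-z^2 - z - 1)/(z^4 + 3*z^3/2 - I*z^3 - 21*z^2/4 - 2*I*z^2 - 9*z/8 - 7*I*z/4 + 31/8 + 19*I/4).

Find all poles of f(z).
The singularities of f are the zeros of the denominator. Factoring,
  z^4 + 3*z^3/2 - I*z^3 - 21*z^2/4 - 2*I*z^2 - 9*z/8 - 7*I*z/4 + 31/8 + 19*I/4 = (z - 3/2 - I)*(z - 1)*(z + 3 - I/2)*(z + 1 + I/2)
so the candidates are z = 3/2 + I, z = 1, z = -3 + I/2, z = -1 - I/2.

Check the numerator P(z) = -z^2 - z - 1 at each one:
  P(3/2 + I) = -15/4 - 4*I ≠ 0, so z = 3/2 + I is a (simple) pole.
  P(1) = -3 ≠ 0, so z = 1 is a (simple) pole.
  P(-3 + I/2) = -27/4 + 5*I/2 ≠ 0, so z = -3 + I/2 is a (simple) pole.
  P(-1 - I/2) = -3/4 - I/2 ≠ 0, so z = -1 - I/2 is a (simple) pole.

Poles of f: {-3 + I/2, -1 - I/2, 1, 3/2 + I}

Final answer: {-3 + I/2, -1 - I/2, 1, 3/2 + I}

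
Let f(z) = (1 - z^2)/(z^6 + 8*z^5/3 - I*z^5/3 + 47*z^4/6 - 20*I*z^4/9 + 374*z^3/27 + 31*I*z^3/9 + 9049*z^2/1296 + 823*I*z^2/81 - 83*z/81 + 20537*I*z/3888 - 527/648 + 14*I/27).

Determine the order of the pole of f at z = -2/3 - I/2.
4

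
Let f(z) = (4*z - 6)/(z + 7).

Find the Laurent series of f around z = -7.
Put w = z - (-7), i.e. z = w - 7. The denominator is w, so it suffices to rewrite the numerator in powers of w.

P(z) = 4*z - 6
P(w - 7) = -34 + 4*w

Dividing each term by w:
  f = -34/w + 4

Substituting back w = z + 7:
  f(z) = -34/(z + 7) + 4

The series is finite because the numerator is a polynomial; the negative powers form the principal part, and the coefficient of 1/(z + 7) gives Res(f, -7) = -34.

Final answer: -34/(z + 7) + 4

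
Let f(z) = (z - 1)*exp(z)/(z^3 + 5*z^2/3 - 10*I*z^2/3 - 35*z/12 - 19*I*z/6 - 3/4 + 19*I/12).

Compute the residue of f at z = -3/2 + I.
Write f(z) = P(z)/Q(z) with P(z) = (z - 1)*exp(z) and Q(z) = z^3 + 5*z^2/3 - 10*I*z^2/3 - 35*z/12 - 19*I*z/6 - 3/4 + 19*I/12.
The denominator factors as Q(z) = (z + 3/2 - I)*(z + 1/2 - 2*I)*(z - 1/3 - I/3), so z = -3/2 + I is a simple zero of Q and P is analytic there; z = -3/2 + I is therefore a simple pole and
  Res(f, z₀) = P(z₀)/Q'(z₀).

Q'(z) = 3*z^2 + 10*z/3 - 20*I*z/3 - 35/12 - 19*I/6, so Q'(-3/2 + I) = 5/2 + 7*I/6.
P(-3/2 + I) = (-5/2 + I)*exp(-3/2 + I).

Res(f, -3/2 + I) = ((-5/2 + I)*exp(-3/2 + I))/(5/2 + 7*I/6) = (-183/274 + 195*I/274)*exp(-3/2 + I)

Final answer: (-183/274 + 195*I/274)*exp(-3/2 + I)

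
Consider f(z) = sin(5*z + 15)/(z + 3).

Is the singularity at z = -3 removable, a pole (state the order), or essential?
Let u = z + 3. The argument of sin is 5*z + 15 = 5u, so
  f = sin(5u)/u = ((5u) - (5u)^3/6 + ...)/u = 5 - (125/6)*u^2 + ...
The Laurent expansion about u = 0 has no negative powers; equivalently lim_{z→-3} f(z) = 5 exists and is finite.
So the singularity is removable.

Final answer: removable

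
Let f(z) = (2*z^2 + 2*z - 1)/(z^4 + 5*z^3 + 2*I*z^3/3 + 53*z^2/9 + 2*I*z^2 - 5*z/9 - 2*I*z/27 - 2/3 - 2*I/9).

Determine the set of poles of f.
The singularities of f are the zeros of the denominator. Factoring,
  z^4 + 5*z^3 + 2*I*z^3/3 + 53*z^2/9 + 2*I*z^2 - 5*z/9 - 2*I*z/27 - 2/3 - 2*I/9 = (z + 3)*(z + 2 + 2*I/3)*(z + 1/3)*(z - 1/3)
so the candidates are z = -3, z = -2 - 2*I/3, z = -1/3, z = 1/3.

Check the numerator P(z) = 2*z^2 + 2*z - 1 at each one:
  P(-3) = 11 ≠ 0, so z = -3 is a (simple) pole.
  P(-2 - 2*I/3) = 19/9 + 4*I ≠ 0, so z = -2 - 2*I/3 is a (simple) pole.
  P(-1/3) = -13/9 ≠ 0, so z = -1/3 is a (simple) pole.
  P(1/3) = -1/9 ≠ 0, so z = 1/3 is a (simple) pole.

Poles of f: {-3, -2 - 2*I/3, -1/3, 1/3}

Final answer: {-3, -2 - 2*I/3, -1/3, 1/3}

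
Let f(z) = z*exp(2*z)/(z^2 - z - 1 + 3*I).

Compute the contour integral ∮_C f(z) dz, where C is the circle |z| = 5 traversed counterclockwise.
By the residue theorem, ∮_C f(z) dz = 2πi · (sum of the residues of f at the poles inside |z| = 5).

The denominator factors as (z + 1 - I)*(z - 2 + I), so the singularities of f are simple poles at z = -1 + I, z = 2 - I.
  |-1 + I|² = 2 < 25 = 5², so this pole is inside the contour.
  |2 - I|² = 5 < 25 = 5², so this pole is inside the contour.

With P(z) = z*exp(2*z) and Q(z) = z^2 - z - 1 + 3*I, each pole is simple, so Res(f, z₀) = P(z₀)/Q'(z₀) with Q'(z) = 2*z - 1.
  Res(f, -1 + I) = P(-1 + I)/Q'(-1 + I) = ((-1 + I)*exp(-2 + 2*I))/(-3 + 2*I) = (5/13 - I/13)*exp(-2 + 2*I)
  Res(f, 2 - I) = P(2 - I)/Q'(2 - I) = ((2 - I)*exp(4 - 2*I))/(3 - 2*I) = (8/13 + I/13)*exp(4 - 2*I)

Sum of residues inside C: (8/13 + I/13)*exp(4 - 2*I) + (5/13 - I/13)*exp(-2 + 2*I)
∮_C f(z) dz = 2πi · ((8/13 + I/13)*exp(4 - 2*I) + (5/13 - I/13)*exp(-2 + 2*I)) = pi*(-2/13 + 16*I/13)*exp(4 - 2*I) + pi*(2/13 + 10*I/13)*exp(-2 + 2*I)

Final answer: pi*(-2/13 + 16*I/13)*exp(4 - 2*I) + pi*(2/13 + 10*I/13)*exp(-2 + 2*I)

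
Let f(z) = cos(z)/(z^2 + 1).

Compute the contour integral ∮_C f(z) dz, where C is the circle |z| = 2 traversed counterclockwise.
0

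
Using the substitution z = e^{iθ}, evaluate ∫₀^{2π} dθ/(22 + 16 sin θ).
Call the integral J. The integrand is 2π-periodic and we integrate over a full period, so shifting θ does not change the value (θ → θ + π/2 turns sin θ into cos θ). Hence
  J = ∫₀^{2π} dθ/(22 + 16 cos θ).
Put z = e^{iθ}: then cos θ = (z + 1/z)/2, dθ = dz/(iz), and z runs once counterclockwise around |z| = 1:
  J = ∮_{|z|=1} 1/(22 + 16*(z + 1/z)/2) · dz/(iz) = (2/i) ∮_{|z|=1} dz/(16*z^2 + 44*z + 16).
The roots of 16*z^2 + 44*z + 16 are z = (-22 ± sqrt(22^2 - 16^2))/16, with sqrt(228) = 2*sqrt(57); their product is 1, so only z₊ = -11/8 + sqrt(57)/8 lies inside the unit circle (z₋ = -11/8 - sqrt(57)/8 lies outside).
z₊ is a simple zero of q(z) = 16*z^2 + 44*z + 16, so Res(1/q, z₊) = 1/q'(z₊) with q'(z) = 32*z + 44; and q'(z₊) = 16*(z₊ - z₋) = 4*sqrt(57).
Therefore J = (2/i) · 2πi · 1/(4*sqrt(57)) = 2*pi/(2*sqrt(57)) = sqrt(57)*pi/57

Final answer: sqrt(57)*pi/57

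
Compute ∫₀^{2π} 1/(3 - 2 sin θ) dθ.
2*sqrt(5)*pi/5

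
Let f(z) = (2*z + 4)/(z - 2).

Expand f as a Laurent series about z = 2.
Put w = z - (2), i.e. z = w + 2. The denominator is w, so it suffices to rewrite the numerator in powers of w.

P(z) = 2*z + 4
P(w + 2) = 8 + 2*w

Dividing each term by w:
  f = 8/w + 2

Substituting back w = z - 2:
  f(z) = 8/(z - 2) + 2

The series is finite because the numerator is a polynomial; the negative powers form the principal part, and the coefficient of 1/(z - 2) gives Res(f, 2) = 8.

Final answer: 8/(z - 2) + 2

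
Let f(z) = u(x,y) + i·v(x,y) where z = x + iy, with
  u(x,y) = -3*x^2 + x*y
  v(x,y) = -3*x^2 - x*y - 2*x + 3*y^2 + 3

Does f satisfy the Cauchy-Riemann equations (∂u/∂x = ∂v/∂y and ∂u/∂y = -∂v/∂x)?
∂u/∂x = -6*x + y
∂v/∂y = -x + 6*y
∂u/∂y = x
∂v/∂x = -6*x - y - 2
∂u/∂x ≠ ∂v/∂y and ∂u/∂y ≠ -∂v/∂x; the Cauchy-Riemann equations are not satisfied, so f is not analytic.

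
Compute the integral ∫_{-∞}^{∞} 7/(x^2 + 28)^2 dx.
Let f(z) = 7/(z^2 + 28)^2. The denominator has no real zeros and deg Q - deg P = 4 ≥ 2, so the integral of f over the upper semicircle |z| = R tends to 0 as R → ∞. Closing the contour in the upper half-plane,
  ∫_{-∞}^{∞} f(x) dx = 2πi · Σ Res(f, z_k)  over the poles with Im z_k > 0.

Zeros of the denominator: z^2 + 28 = 0 gives z = ±2*sqrt(7)*I.
Upper half-plane: z = 2*sqrt(7)*I (a pole of order 2).

Write f(z) = g(z)/(z - 2*sqrt(7)*I)^2 with g(z) = 7/(z + 2*sqrt(7)*I)^2. For a double pole, Res(f, z₀) = g'(z₀):
  g'(z) = -14/(z + 2*sqrt(7)*I)^3
  Res(f, 2*sqrt(7)*I) = g'(2*sqrt(7)*I) = -sqrt(7)*I/224

∫_{-∞}^{∞} f(x) dx = 2πi · (-sqrt(7)*I/224) = sqrt(7)*pi/112

Final answer: sqrt(7)*pi/112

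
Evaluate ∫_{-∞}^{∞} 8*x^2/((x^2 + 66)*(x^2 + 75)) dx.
Let f(z) = 8*z^2/((z^2 + 66)*(z^2 + 75)). The denominator has no real zeros and deg Q - deg P = 2 ≥ 2, so the integral of f over the upper semicircle |z| = R tends to 0 as R → ∞. Closing the contour in the upper half-plane,
  ∫_{-∞}^{∞} f(x) dx = 2πi · Σ Res(f, z_k)  over the poles with Im z_k > 0.

Zeros of the denominator: z^2 + 75 = 0 gives z = ±5*sqrt(3)*I; z^2 + 66 = 0 gives z = ±sqrt(66)*I.
Upper half-plane: z = 5*sqrt(3)*I, z = sqrt(66)*I (simple).

Each pole is a simple zero of Q(z) = z^4 + 141*z^2 + 4950, so Res(f, z₀) = P(z₀)/Q'(z₀) with P(z) = 8*z^2, Q'(z) = 4*z^3 + 282*z:
  Res(f, 5*sqrt(3)*I) = (-600)/(-90*sqrt(3)*I) = -20*sqrt(3)*I/9
  Res(f, sqrt(66)*I) = (-528)/(18*sqrt(66)*I) = 4*sqrt(66)*I/9

Sum of residues: 4*I*(-5*sqrt(3) + sqrt(66))/9
∫_{-∞}^{∞} f(x) dx = 2πi · (4*I*(-5*sqrt(3) + sqrt(66))/9) = 8*pi*(-sqrt(66) + 5*sqrt(3))/9

Final answer: 8*pi*(-sqrt(66) + 5*sqrt(3))/9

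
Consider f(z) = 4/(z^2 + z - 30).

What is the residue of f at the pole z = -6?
Write f(z) = P(z)/Q(z) with P(z) = 4 and Q(z) = z^2 + z - 30.
The denominator factors as Q(z) = (z + 6)*(z - 5), so z = -6 is a simple zero of Q and P is analytic there; z = -6 is therefore a simple pole and
  Res(f, z₀) = P(z₀)/Q'(z₀).

Q'(z) = 2*z + 1, so Q'(-6) = -11.
P(-6) = 4.

Res(f, -6) = (4)/(-11) = -4/11

Final answer: -4/11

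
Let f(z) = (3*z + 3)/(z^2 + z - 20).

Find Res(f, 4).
Write f(z) = P(z)/Q(z) with P(z) = 3*z + 3 and Q(z) = z^2 + z - 20.
The denominator factors as Q(z) = (z + 5)*(z - 4), so z = 4 is a simple zero of Q and P is analytic there; z = 4 is therefore a simple pole and
  Res(f, z₀) = P(z₀)/Q'(z₀).

Q'(z) = 2*z + 1, so Q'(4) = 9.
P(4) = 15.

Res(f, 4) = (15)/(9) = 5/3

Final answer: 5/3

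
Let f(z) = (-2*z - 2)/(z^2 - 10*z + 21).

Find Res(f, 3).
Write f(z) = P(z)/Q(z) with P(z) = -2*z - 2 and Q(z) = z^2 - 10*z + 21.
The denominator factors as Q(z) = (z - 7)*(z - 3), so z = 3 is a simple zero of Q and P is analytic there; z = 3 is therefore a simple pole and
  Res(f, z₀) = P(z₀)/Q'(z₀).

Q'(z) = 2*z - 10, so Q'(3) = -4.
P(3) = -8.

Res(f, 3) = (-8)/(-4) = 2

Final answer: 2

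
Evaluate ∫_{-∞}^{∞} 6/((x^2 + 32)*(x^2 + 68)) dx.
Let f(z) = 6/((z^2 + 32)*(z^2 + 68)). The denominator has no real zeros and deg Q - deg P = 4 ≥ 2, so the integral of f over the upper semicircle |z| = R tends to 0 as R → ∞. Closing the contour in the upper half-plane,
  ∫_{-∞}^{∞} f(x) dx = 2πi · Σ Res(f, z_k)  over the poles with Im z_k > 0.

Zeros of the denominator: z^2 + 68 = 0 gives z = ±2*sqrt(17)*I; z^2 + 32 = 0 gives z = ±4*sqrt(2)*I.
Upper half-plane: z = 2*sqrt(17)*I, z = 4*sqrt(2)*I (simple).

Each pole is a simple zero of Q(z) = z^4 + 100*z^2 + 2176, so Res(f, z₀) = P(z₀)/Q'(z₀) with P(z) = 6, Q'(z) = 4*z^3 + 200*z:
  Res(f, 2*sqrt(17)*I) = (6)/(-144*sqrt(17)*I) = sqrt(17)*I/408
  Res(f, 4*sqrt(2)*I) = (6)/(288*sqrt(2)*I) = -sqrt(2)*I/96

Sum of residues: I*(-sqrt(2)/96 + sqrt(17)/408)
∫_{-∞}^{∞} f(x) dx = 2πi · (I*(-sqrt(2)/96 + sqrt(17)/408)) = pi*(-4*sqrt(17) + 17*sqrt(2))/816

Final answer: pi*(-4*sqrt(17) + 17*sqrt(2))/816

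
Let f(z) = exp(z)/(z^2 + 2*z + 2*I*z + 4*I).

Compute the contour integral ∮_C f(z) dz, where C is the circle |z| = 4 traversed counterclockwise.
By the residue theorem, ∮_C f(z) dz = 2πi · (sum of the residues of f at the poles inside |z| = 4).

The denominator factors as (z + 2*I)*(z + 2), so the singularities of f are simple poles at z = -2*I, z = -2.
  |-2*I|² = 4 < 16 = 4², so this pole is inside the contour.
  |-2|² = 4 < 16 = 4², so this pole is inside the contour.

With P(z) = exp(z) and Q(z) = z^2 + 2*z + 2*I*z + 4*I, each pole is simple, so Res(f, z₀) = P(z₀)/Q'(z₀) with Q'(z) = 2*z + 2 + 2*I.
  Res(f, -2*I) = P(-2*I)/Q'(-2*I) = (exp(-2*I))/(2 - 2*I) = (1/4 + I/4)*exp(-2*I)
  Res(f, -2) = P(-2)/Q'(-2) = (exp(-2))/(-2 + 2*I) = (-1/4 - I/4)*exp(-2)

Sum of residues inside C: (1/4 + I/4)*exp(-2*I) + (-1/4 - I/4)*exp(-2)
∮_C f(z) dz = 2πi · ((1/4 + I/4)*exp(-2*I) + (-1/4 - I/4)*exp(-2)) = pi*(1/2 - I/2)*exp(-2) + pi*(-1/2 + I/2)*exp(-2*I)

Final answer: pi*(1/2 - I/2)*exp(-2) + pi*(-1/2 + I/2)*exp(-2*I)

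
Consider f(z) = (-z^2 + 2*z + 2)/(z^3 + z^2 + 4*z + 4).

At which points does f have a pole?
The singularities of f are the zeros of the denominator. Factoring,
  z^3 + z^2 + 4*z + 4 = (z + 2*I)*(z + 1)*(z - 2*I)
so the candidates are z = -2*I, z = -1, z = 2*I.

Check the numerator P(z) = -z^2 + 2*z + 2 at each one:
  P(-2*I) = 6 - 4*I ≠ 0, so z = -2*I is a (simple) pole.
  P(-1) = -1 ≠ 0, so z = -1 is a (simple) pole.
  P(2*I) = 6 + 4*I ≠ 0, so z = 2*I is a (simple) pole.

Poles of f: {-1, -2*I, 2*I}

Final answer: {-1, -2*I, 2*I}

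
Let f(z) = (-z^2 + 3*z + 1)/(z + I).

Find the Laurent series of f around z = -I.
Put w = z - (-I), i.e. z = w - I. The denominator is w, so it suffices to rewrite the numerator in powers of w.

P(z) = -z^2 + 3*z + 1
P(w - I) = 2 - 3*I + (3 + 2*I)*w - w^2

Dividing each term by w:
  f = (2 - 3*I)/w + 3 + 2*I - w

Substituting back w = z + I:
  f(z) = (2 - 3*I)/(z + I) + 3 + 2*I - (z + I)

The series is finite because the numerator is a polynomial; the negative powers form the principal part, and the coefficient of 1/(z + I) gives Res(f, -I) = 2 - 3*I.

Final answer: (2 - 3*I)/(z + I) + 3 + 2*I - (z + I)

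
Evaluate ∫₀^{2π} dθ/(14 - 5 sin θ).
Call the integral J. The integrand is 2π-periodic and we integrate over a full period, so shifting θ does not change the value (θ → θ + π/2 turns sin θ into cos θ; θ → θ + π flips the sign of the trig term). Hence
  J = ∫₀^{2π} dθ/(14 + 5 cos θ).
Put z = e^{iθ}: then cos θ = (z + 1/z)/2, dθ = dz/(iz), and z runs once counterclockwise around |z| = 1:
  J = ∮_{|z|=1} 1/(14 + 5*(z + 1/z)/2) · dz/(iz) = (2/i) ∮_{|z|=1} dz/(5*z^2 + 28*z + 5).
The roots of 5*z^2 + 28*z + 5 are z = (-14 ± sqrt(14^2 - 5^2))/5, with sqrt(171) = 3*sqrt(19); their product is 1, so only z₊ = -14/5 + 3*sqrt(19)/5 lies inside the unit circle (z₋ = -14/5 - 3*sqrt(19)/5 lies outside).
z₊ is a simple zero of q(z) = 5*z^2 + 28*z + 5, so Res(1/q, z₊) = 1/q'(z₊) with q'(z) = 10*z + 28; and q'(z₊) = 5*(z₊ - z₋) = 6*sqrt(19).
Therefore J = (2/i) · 2πi · 1/(6*sqrt(19)) = 2*pi/(3*sqrt(19)) = 2*sqrt(19)*pi/57

Final answer: 2*sqrt(19)*pi/57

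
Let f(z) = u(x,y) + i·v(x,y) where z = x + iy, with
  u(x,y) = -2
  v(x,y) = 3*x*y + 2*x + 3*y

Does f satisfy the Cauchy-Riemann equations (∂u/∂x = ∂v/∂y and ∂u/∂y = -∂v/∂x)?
∂u/∂x = 0
∂v/∂y = 3*x + 3
∂u/∂y = 0
∂v/∂x = 3*y + 2
∂u/∂x ≠ ∂v/∂y and ∂u/∂y ≠ -∂v/∂x; the Cauchy-Riemann equations are not satisfied, so f is not analytic.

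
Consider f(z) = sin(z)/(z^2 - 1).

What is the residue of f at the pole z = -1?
Write f(z) = P(z)/Q(z) with P(z) = sin(z) and Q(z) = z^2 - 1.
The denominator factors as Q(z) = (z + 1)*(z - 1), so z = -1 is a simple zero of Q and P is analytic there; z = -1 is therefore a simple pole and
  Res(f, z₀) = P(z₀)/Q'(z₀).

Q'(z) = 2*z, so Q'(-1) = -2.
P(-1) = -sin(1).

Res(f, -1) = (-sin(1))/(-2) = sin(1)/2

Final answer: sin(1)/2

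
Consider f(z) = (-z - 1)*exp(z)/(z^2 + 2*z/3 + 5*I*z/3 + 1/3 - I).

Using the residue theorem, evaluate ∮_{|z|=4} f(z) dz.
By the residue theorem, ∮_C f(z) dz = 2πi · (sum of the residues of f at the poles inside |z| = 4).

The denominator factors as (z + 1 + 2*I)*(z - 1/3 - I/3), so the singularities of f are simple poles at z = -1 - 2*I, z = 1/3 + I/3.
  |-1 - 2*I|² = 5 < 16 = 4², so this pole is inside the contour.
  |1/3 + I/3|² = 2/9 < 16 = 4², so this pole is inside the contour.

With P(z) = (-z - 1)*exp(z) and Q(z) = z^2 + 2*z/3 + 5*I*z/3 + 1/3 - I, each pole is simple, so Res(f, z₀) = P(z₀)/Q'(z₀) with Q'(z) = 2*z + 2/3 + 5*I/3.
  Res(f, -1 - 2*I) = P(-1 - 2*I)/Q'(-1 - 2*I) = (2*I*exp(-1 - 2*I))/(-4/3 - 7*I/3) = (-42/65 - 24*I/65)*exp(-1 - 2*I)
  Res(f, 1/3 + I/3) = P(1/3 + I/3)/Q'(1/3 + I/3) = ((-4/3 - I/3)*exp(1/3 + I/3))/(4/3 + 7*I/3) = (-23/65 + 24*I/65)*exp(1/3 + I/3)

Sum of residues inside C: (-42/65 - 24*I/65)*exp(-1 - 2*I) + (-23/65 + 24*I/65)*exp(1/3 + I/3)
∮_C f(z) dz = 2πi · ((-42/65 - 24*I/65)*exp(-1 - 2*I) + (-23/65 + 24*I/65)*exp(1/3 + I/3)) = pi*(-48/65 - 46*I/65)*exp(1/3 + I/3) + pi*(48/65 - 84*I/65)*exp(-1 - 2*I)

Final answer: pi*(-48/65 - 46*I/65)*exp(1/3 + I/3) + pi*(48/65 - 84*I/65)*exp(-1 - 2*I)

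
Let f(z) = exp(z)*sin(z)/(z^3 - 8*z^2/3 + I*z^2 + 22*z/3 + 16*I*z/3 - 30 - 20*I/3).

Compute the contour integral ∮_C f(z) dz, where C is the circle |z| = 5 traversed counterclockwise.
By the residue theorem, ∮_C f(z) dz = 2πi · (sum of the residues of f at the poles inside |z| = 5).

The denominator factors as (z + 1 - 3*I)*(z - 3 + I)*(z - 2/3 + 3*I), so the singularities of f are simple poles at z = -1 + 3*I, z = 3 - I, z = 2/3 - 3*I.
  |-1 + 3*I|² = 10 < 25 = 5², so this pole is inside the contour.
  |3 - I|² = 10 < 25 = 5², so this pole is inside the contour.
  |2/3 - 3*I|² = 85/9 < 25 = 5², so this pole is inside the contour.

With P(z) = exp(z)*sin(z) and Q(z) = z^3 - 8*z^2/3 + I*z^2 + 22*z/3 + 16*I*z/3 - 30 - 20*I/3, each pole is simple, so Res(f, z₀) = P(z₀)/Q'(z₀) with Q'(z) = 3*z^2 - 16*z/3 + 2*I*z + 22/3 + 16*I/3.
  Res(f, -1 + 3*I) = P(-1 + 3*I)/Q'(-1 + 3*I) = (-exp(-1 + 3*I)*sin(1 - 3*I))/(-52/3 - 92*I/3) = (39/2792 - 69*I/2792)*exp(-1 + 3*I)*sin(1 - 3*I)
  Res(f, 3 - I) = P(3 - I)/Q'(3 - I) = (exp(3 - I)*sin(3 - I))/(52/3 - 4*I/3) = (39/680 + 3*I/680)*exp(3 - I)*sin(3 - I)
  Res(f, 2/3 - 3*I) = P(2/3 - 3*I)/Q'(2/3 - 3*I) = (exp(2/3 - 3*I)*sin(2/3 - 3*I))/(-143/9 + 32*I/3) = (-1287/29665 - 864*I/29665)*exp(2/3 - 3*I)*sin(2/3 - 3*I)

Sum of residues inside C: (-1287/29665 - 864*I/29665)*exp(2/3 - 3*I)*sin(2/3 - 3*I) + (39/2792 - 69*I/2792)*exp(-1 + 3*I)*sin(1 - 3*I) + (39/680 + 3*I/680)*exp(3 - I)*sin(3 - I)
∮_C f(z) dz = 2πi · ((-1287/29665 - 864*I/29665)*exp(2/3 - 3*I)*sin(2/3 - 3*I) + (39/2792 - 69*I/2792)*exp(-1 + 3*I)*sin(1 - 3*I) + (39/680 + 3*I/680)*exp(3 - I)*sin(3 - I)) = pi*(69/1396 + 39*I/1396)*exp(-1 + 3*I)*sin(1 - 3*I) + pi*(1728/29665 - 2574*I/29665)*exp(2/3 - 3*I)*sin(2/3 - 3*I) + pi*(-3/340 + 39*I/340)*exp(3 - I)*sin(3 - I)

Final answer: pi*(69/1396 + 39*I/1396)*exp(-1 + 3*I)*sin(1 - 3*I) + pi*(1728/29665 - 2574*I/29665)*exp(2/3 - 3*I)*sin(2/3 - 3*I) + pi*(-3/340 + 39*I/340)*exp(3 - I)*sin(3 - I)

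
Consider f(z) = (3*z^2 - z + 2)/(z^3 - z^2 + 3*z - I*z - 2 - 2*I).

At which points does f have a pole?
The singularities of f are the zeros of the denominator. Factoring,
  z^3 - z^2 + 3*z - I*z - 2 - 2*I = (z - I)*(z - 1 - I)*(z + 2*I)
so the candidates are z = I, z = 1 + I, z = -2*I.

Check the numerator P(z) = 3*z^2 - z + 2 at each one:
  P(I) = -1 - I ≠ 0, so z = I is a (simple) pole.
  P(1 + I) = 1 + 5*I ≠ 0, so z = 1 + I is a (simple) pole.
  P(-2*I) = -10 + 2*I ≠ 0, so z = -2*I is a (simple) pole.

Poles of f: {-2*I, I, 1 + I}

Final answer: {-2*I, I, 1 + I}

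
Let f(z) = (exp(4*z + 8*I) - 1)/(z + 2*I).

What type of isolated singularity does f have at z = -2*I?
Let u = z + 2*I. The exponent is 4*z + 8*I = 4u, so
  f = (e^(4u) - 1)/u = ((4u) + (4u)^2/2 + (4u)^3/6 + ...)/u = 4 + (8)*u + (32/3)*u^2 + ...
The Laurent expansion about u = 0 has no negative powers; equivalently lim_{z→-2*I} f(z) = 4 exists and is finite.
So the singularity is removable.

Final answer: removable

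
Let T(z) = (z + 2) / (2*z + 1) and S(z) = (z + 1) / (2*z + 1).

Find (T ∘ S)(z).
(5*z + 3)/(4*z + 3)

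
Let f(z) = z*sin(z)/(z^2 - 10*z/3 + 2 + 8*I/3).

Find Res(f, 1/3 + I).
(1/10 - 3*I/10)*sin(1/3 + I)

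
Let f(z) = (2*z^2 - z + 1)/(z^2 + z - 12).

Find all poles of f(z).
The singularities of f are the zeros of the denominator. Factoring,
  z^2 + z - 12 = (z + 4)*(z - 3)
so the candidates are z = -4, z = 3.

Check the numerator P(z) = 2*z^2 - z + 1 at each one:
  P(-4) = 37 ≠ 0, so z = -4 is a (simple) pole.
  P(3) = 16 ≠ 0, so z = 3 is a (simple) pole.

Poles of f: {-4, 3}

Final answer: {-4, 3}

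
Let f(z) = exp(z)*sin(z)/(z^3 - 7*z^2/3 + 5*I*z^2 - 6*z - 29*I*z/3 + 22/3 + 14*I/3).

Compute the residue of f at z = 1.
exp(1)*(-69/530 - 3*I/530)*sin(1)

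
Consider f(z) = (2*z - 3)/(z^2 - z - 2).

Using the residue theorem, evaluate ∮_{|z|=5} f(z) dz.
By the residue theorem, ∮_C f(z) dz = 2πi · (sum of the residues of f at the poles inside |z| = 5).

The denominator factors as (z - 2)*(z + 1), so the singularities of f are simple poles at z = 2, z = -1.
  |2|² = 4 < 25 = 5², so this pole is inside the contour.
  |-1|² = 1 < 25 = 5², so this pole is inside the contour.

With P(z) = 2*z - 3 and Q(z) = z^2 - z - 2, each pole is simple, so Res(f, z₀) = P(z₀)/Q'(z₀) with Q'(z) = 2*z - 1.
  Res(f, 2) = P(2)/Q'(2) = (1)/(3) = 1/3
  Res(f, -1) = P(-1)/Q'(-1) = (-5)/(-3) = 5/3

Sum of residues inside C: 2
∮_C f(z) dz = 2πi · (2) = 4*I*pi

Final answer: 4*I*pi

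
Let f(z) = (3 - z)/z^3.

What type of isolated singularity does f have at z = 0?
Write f(z) = g(z)/z^3 with g(z) = 3 - z.
g is entire and g(0) = 3 ≠ 0, so no factor of (z) cancels: the Laurent expansion of f about z = 0 starts at the power -3, i.e. lim_{z→z₀} (z - z₀)^3 f(z) = 3 is finite and nonzero.
So z = 0 is a pole of order 3.

Final answer: pole of order 3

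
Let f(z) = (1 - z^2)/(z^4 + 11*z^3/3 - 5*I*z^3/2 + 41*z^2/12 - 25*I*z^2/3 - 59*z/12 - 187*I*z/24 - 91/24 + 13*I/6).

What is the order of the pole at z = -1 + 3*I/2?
2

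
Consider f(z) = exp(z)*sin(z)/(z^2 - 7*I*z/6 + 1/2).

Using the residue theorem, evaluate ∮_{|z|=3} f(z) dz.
By the residue theorem, ∮_C f(z) dz = 2πi · (sum of the residues of f at the poles inside |z| = 3).

The denominator factors as (z - 3*I/2)*(z + I/3), so the singularities of f are simple poles at z = 3*I/2, z = -I/3.
  |3*I/2|² = 9/4 < 9 = 3², so this pole is inside the contour.
  |-I/3|² = 1/9 < 9 = 3², so this pole is inside the contour.

With P(z) = exp(z)*sin(z) and Q(z) = z^2 - 7*I*z/6 + 1/2, each pole is simple, so Res(f, z₀) = P(z₀)/Q'(z₀) with Q'(z) = 2*z - 7*I/6.
  Res(f, 3*I/2) = P(3*I/2)/Q'(3*I/2) = (I*exp(3*I/2)*sinh(3/2))/(11*I/6) = 6*exp(3*I/2)*sinh(3/2)/11
  Res(f, -I/3) = P(-I/3)/Q'(-I/3) = (-I*exp(-I/3)*sinh(1/3))/(-11*I/6) = 6*exp(-I/3)*sinh(1/3)/11

Sum of residues inside C: 6*exp(-I/3)*sinh(1/3)/11 + 6*exp(3*I/2)*sinh(3/2)/11
∮_C f(z) dz = 2πi · (6*exp(-I/3)*sinh(1/3)/11 + 6*exp(3*I/2)*sinh(3/2)/11) = 12*I*pi*exp(3*I/2)*sinh(3/2)/11 + 12*I*pi*exp(-I/3)*sinh(1/3)/11

Final answer: 12*I*pi*exp(3*I/2)*sinh(3/2)/11 + 12*I*pi*exp(-I/3)*sinh(1/3)/11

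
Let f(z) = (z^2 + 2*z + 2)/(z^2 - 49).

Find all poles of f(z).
The singularities of f are the zeros of the denominator. Factoring,
  z^2 - 49 = (z + 7)*(z - 7)
so the candidates are z = -7, z = 7.

Check the numerator P(z) = z^2 + 2*z + 2 at each one:
  P(-7) = 37 ≠ 0, so z = -7 is a (simple) pole.
  P(7) = 65 ≠ 0, so z = 7 is a (simple) pole.

Poles of f: {-7, 7}

Final answer: {-7, 7}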